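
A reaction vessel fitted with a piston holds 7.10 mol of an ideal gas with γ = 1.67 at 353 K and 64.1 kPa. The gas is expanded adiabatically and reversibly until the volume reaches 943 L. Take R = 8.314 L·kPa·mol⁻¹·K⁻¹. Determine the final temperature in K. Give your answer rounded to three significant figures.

From PV = nRT: V₁ = nRT₁/P₁ = 325.1 L.
Adiabatic (γ = 1.67), T V^(γ−1) and P V^γ constant: T₂ = T₁·(V₁/V₂)^(γ−1) = 172.9 K; P₂ = P₁·(V₁/V₂)^γ = 10.83 kPa.

T₂ ≈ 173 K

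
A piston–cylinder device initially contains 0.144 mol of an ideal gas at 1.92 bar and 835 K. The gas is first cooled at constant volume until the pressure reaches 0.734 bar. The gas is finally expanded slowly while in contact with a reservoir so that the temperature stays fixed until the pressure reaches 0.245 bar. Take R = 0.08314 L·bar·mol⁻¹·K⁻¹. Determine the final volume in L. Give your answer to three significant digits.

From PV = nRT: V₁ = nRT₁/P₁ = 5.207 L.
V constant ⇒ P ∝ T: V₂ = V₁; T₂ = T₁·(P₂/P₁) = 319.2 K.
T constant ⇒ Boyle's law P V = const: T₃ = T₂; V₃ = V₂·(P₂/P₃) = 15.60 L.

V₃ ≈ 15.6 L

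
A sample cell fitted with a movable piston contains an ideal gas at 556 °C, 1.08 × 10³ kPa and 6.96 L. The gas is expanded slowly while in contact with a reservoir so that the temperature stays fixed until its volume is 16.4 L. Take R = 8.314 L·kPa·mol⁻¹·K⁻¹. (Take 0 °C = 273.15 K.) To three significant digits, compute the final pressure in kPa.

P₂ ≈ 458 kPa

Convert: T₁ = 829.1 K.
Isothermal, so P V is constant: T₂ = T₁; P₂ = P₁·(V₁/V₂) = 458.3 kPa.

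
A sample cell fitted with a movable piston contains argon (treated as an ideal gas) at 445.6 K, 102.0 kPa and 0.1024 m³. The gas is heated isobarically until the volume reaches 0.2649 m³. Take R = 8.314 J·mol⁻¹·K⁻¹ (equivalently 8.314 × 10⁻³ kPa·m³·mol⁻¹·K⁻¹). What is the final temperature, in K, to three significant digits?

T₂ ≈ 1.15e+03 K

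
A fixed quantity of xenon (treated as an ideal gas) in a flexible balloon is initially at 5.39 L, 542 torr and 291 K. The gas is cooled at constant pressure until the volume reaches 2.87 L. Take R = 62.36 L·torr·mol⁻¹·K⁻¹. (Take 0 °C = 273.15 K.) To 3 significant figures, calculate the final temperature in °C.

Isobaric, so V/T is constant: P₂ = P₁; T₂ = T₁·(V₂/V₁) = 154.9 K.

T₂ ≈ -118 °C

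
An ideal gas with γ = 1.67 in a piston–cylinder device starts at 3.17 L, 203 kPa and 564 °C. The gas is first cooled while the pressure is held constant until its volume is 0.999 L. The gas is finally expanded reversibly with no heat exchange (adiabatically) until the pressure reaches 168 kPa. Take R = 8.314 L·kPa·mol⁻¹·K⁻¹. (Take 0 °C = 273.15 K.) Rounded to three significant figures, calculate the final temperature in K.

Convert: T₁ = 837.1 K.
Isobaric, so V/T is constant: P₂ = P₁; T₂ = T₁·(V₂/V₁) = 263.8 K.
Reversible adiabatic, γ = 1.67: T₃ = T₂·(P₃/P₂)^((γ−1)/γ) = 244.5 K; V₃ = V₂·(P₂/P₃)^(1/γ) = 1.119 L.

T₃ ≈ 245 K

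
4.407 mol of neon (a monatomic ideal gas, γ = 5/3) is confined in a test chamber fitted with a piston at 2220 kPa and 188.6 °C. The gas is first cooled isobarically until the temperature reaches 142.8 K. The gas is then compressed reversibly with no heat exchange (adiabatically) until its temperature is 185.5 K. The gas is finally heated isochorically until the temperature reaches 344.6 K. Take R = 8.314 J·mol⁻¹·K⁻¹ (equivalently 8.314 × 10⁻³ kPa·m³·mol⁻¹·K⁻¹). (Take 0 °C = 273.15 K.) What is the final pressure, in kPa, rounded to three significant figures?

P₄ ≈ 7.93e+03 kPa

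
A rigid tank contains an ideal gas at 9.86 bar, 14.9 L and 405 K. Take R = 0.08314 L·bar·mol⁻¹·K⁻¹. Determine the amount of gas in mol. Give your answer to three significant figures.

n ≈ 4.36 mol

PV = nRT ⇒ n = PV/(RT) = (9.86 × 14.9) / (0.08314 × 405)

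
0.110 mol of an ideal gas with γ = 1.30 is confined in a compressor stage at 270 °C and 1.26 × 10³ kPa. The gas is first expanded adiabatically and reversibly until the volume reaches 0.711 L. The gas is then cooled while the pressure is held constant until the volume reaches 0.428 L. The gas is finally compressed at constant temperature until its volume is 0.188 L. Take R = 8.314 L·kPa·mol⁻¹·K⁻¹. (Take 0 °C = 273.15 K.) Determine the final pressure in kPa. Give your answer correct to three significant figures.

Convert: T₁ = 543.1 K.
From PV = nRT: V₁ = nRT₁/P₁ = 0.3942 L.
Reversible adiabatic, γ = 1.30: T₂ = T₁·(V₁/V₂)^(γ−1) = 455.1 K; P₂ = P₁·(V₁/V₂)^γ = 585.4 kPa.
P constant ⇒ V ∝ T: P₃ = P₂; T₃ = T₂·(V₃/V₂) = 273.9 K.
T constant ⇒ Boyle's law P V = const: T₄ = T₃; P₄ = P₃·(V₃/V₄) = 1333 kPa.

P₄ ≈ 1.33e+03 kPa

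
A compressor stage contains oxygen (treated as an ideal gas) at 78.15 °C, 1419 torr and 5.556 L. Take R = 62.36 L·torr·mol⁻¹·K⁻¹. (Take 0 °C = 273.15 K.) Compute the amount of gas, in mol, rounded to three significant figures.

Convert: T = 351.30 K.
PV = nRT ⇒ n = PV/(RT) = (1419 × 5.556) / (62.36 × 351.30)

n ≈ 0.360 mol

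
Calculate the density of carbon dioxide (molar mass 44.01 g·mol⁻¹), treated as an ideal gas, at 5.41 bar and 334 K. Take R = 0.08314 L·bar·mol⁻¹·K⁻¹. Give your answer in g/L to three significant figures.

ρ = PM/(RT) = (5.41 × 44.01) / (0.08314 × 334.0)

ρ ≈ 8.57 g/L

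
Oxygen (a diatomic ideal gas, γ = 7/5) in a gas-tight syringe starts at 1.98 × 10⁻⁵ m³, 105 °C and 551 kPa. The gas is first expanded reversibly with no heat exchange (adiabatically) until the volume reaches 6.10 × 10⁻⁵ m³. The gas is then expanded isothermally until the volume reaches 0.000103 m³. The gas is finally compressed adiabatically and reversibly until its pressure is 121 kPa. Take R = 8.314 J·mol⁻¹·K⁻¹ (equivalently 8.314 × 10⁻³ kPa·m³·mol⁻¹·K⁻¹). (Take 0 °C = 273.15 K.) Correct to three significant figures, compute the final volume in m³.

V₄ ≈ 6.79e-05 m³

Convert: T₁ = 378.1 K.
Reversible adiabatic, γ = 7/5: T₂ = T₁·(V₁/V₂)^(γ−1) = 241.1 K; P₂ = P₁·(V₁/V₂)^γ = 114.0 kPa.
Isothermal, so P V is constant: T₃ = T₂; P₃ = P₂·(V₂/V₃) = 67.53 kPa.
Reversible adiabatic, γ = 7/5: T₄ = T₃·(P₄/P₃)^((γ−1)/γ) = 284.8 K; V₄ = V₃·(P₃/P₄)^(1/γ) = 6.791e-05 m³.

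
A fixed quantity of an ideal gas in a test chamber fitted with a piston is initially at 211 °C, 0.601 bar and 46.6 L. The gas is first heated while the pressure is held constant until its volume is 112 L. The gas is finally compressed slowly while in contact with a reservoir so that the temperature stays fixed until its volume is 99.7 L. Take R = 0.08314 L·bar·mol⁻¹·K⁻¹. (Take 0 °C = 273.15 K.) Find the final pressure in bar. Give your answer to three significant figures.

Convert: T₁ = 484.1 K.
Isobaric, so V/T is constant: P₂ = P₁; T₂ = T₁·(V₂/V₁) = 1164 K.
T constant ⇒ Boyle's law P V = const: T₃ = T₂; P₃ = P₂·(V₂/V₃) = 0.6751 bar.

P₃ ≈ 0.675 bar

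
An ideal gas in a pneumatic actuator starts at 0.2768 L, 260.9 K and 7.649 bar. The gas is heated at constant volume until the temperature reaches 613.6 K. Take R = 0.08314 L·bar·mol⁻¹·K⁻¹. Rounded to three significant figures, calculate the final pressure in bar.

P₂ ≈ 18.0 bar

Isochoric, so P/T is constant: V₂ = V₁; P₂ = P₁·(T₂/T₁) = 17.99 bar.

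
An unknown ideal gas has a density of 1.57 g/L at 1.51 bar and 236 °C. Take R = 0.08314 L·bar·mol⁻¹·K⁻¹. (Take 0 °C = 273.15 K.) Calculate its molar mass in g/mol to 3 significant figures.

ρ = PM/(RT) ⇒ M = ρRT/P = (1.57 × 0.08314 × 509.1) / 1.51

M ≈ 44.0 g/mol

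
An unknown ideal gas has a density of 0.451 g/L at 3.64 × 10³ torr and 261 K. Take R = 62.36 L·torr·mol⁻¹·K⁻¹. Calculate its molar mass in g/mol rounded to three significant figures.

ρ = PM/(RT) ⇒ M = ρRT/P = (0.451 × 62.36 × 261.0) / 3.64e+03

M ≈ 2.02 g/mol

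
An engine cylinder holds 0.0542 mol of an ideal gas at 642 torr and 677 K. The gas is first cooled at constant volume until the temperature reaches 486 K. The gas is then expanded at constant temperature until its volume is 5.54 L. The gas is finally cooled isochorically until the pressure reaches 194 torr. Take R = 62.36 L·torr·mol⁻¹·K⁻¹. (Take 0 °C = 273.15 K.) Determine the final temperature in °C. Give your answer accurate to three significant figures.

T₄ ≈ 44.8 °C

From PV = nRT: V₁ = nRT₁/P₁ = 3.564 L.
V constant ⇒ P ∝ T: V₂ = V₁; P₂ = P₁·(T₂/T₁) = 460.9 torr.
T constant ⇒ Boyle's law P V = const: T₃ = T₂; P₃ = P₂·(V₂/V₃) = 296.5 torr.
V constant ⇒ P ∝ T: V₄ = V₃; T₄ = T₃·(P₄/P₃) = 318.0 K.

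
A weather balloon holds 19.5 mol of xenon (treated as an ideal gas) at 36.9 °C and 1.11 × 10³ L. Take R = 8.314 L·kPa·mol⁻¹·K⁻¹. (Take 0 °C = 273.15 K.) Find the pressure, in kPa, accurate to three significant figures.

P ≈ 45.3 kPa

Convert: T = 310.05 K.
PV = nRT ⇒ P = nRT/V = (19.5 × 8.314 × 310.05) / 1.11e+03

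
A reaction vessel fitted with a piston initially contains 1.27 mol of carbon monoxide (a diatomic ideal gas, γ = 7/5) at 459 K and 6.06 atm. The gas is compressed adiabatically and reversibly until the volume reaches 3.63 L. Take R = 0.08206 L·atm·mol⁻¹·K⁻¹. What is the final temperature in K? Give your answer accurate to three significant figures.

T₂ ≈ 626 K

From PV = nRT: V₁ = nRT₁/P₁ = 7.894 L.
Adiabatic (γ = 7/5), T V^(γ−1) and P V^γ constant: T₂ = T₁·(V₁/V₂)^(γ−1) = 626.3 K; P₂ = P₁·(V₁/V₂)^γ = 17.98 atm.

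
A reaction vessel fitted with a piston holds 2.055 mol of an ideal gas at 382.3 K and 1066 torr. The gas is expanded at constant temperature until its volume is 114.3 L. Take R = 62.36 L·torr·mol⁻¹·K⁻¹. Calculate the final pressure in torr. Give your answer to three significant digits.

P₂ ≈ 429 torr

From PV = nRT: V₁ = nRT₁/P₁ = 45.96 L.
Isothermal, so P V is constant: T₂ = T₁; P₂ = P₁·(V₁/V₂) = 428.6 torr.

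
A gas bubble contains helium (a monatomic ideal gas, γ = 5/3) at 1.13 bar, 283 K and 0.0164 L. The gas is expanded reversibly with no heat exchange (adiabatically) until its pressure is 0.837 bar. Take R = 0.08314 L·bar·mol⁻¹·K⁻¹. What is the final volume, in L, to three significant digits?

V₂ ≈ 0.0196 L

Reversible adiabatic, γ = 5/3: T₂ = T₁·(P₂/P₁)^((γ−1)/γ) = 251.0 K; V₂ = V₁·(P₁/P₂)^(1/γ) = 0.01964 L.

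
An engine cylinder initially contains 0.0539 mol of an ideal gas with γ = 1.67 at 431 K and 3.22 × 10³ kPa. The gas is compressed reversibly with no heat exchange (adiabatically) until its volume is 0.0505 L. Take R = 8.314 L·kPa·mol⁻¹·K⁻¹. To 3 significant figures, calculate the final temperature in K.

From PV = nRT: V₁ = nRT₁/P₁ = 0.05998 L.
Adiabatic (γ = 1.67), T V^(γ−1) and P V^γ constant: T₂ = T₁·(V₁/V₂)^(γ−1) = 483.7 K; P₂ = P₁·(V₁/V₂)^γ = 4292 kPa.

T₂ ≈ 484 K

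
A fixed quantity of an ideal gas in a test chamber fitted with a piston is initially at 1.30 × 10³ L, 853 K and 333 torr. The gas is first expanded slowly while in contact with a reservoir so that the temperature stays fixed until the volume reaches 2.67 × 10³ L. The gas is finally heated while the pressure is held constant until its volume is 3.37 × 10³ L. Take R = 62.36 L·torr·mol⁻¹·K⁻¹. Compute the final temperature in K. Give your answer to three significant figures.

T constant ⇒ Boyle's law P V = const: T₂ = T₁; P₂ = P₁·(V₁/V₂) = 162.1 torr.
P constant ⇒ V ∝ T: P₃ = P₂; T₃ = T₂·(V₃/V₂) = 1077 K.

T₃ ≈ 1.08e+03 K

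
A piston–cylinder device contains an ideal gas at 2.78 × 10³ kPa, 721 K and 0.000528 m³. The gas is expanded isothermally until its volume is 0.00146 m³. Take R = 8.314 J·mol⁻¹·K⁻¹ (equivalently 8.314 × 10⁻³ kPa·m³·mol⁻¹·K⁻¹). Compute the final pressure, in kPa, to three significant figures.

P₂ ≈ 1.01e+03 kPa

T constant ⇒ Boyle's law P V = const: T₂ = T₁; P₂ = P₁·(V₁/V₂) = 1005 kPa.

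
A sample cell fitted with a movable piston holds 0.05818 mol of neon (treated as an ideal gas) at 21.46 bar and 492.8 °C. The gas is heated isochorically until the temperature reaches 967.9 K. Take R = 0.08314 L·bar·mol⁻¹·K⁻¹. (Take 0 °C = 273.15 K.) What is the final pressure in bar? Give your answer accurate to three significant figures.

Convert: T₁ = 766.0 K.
From PV = nRT: V₁ = nRT₁/P₁ = 0.1726 L.
Isochoric, so P/T is constant: V₂ = V₁; P₂ = P₁·(T₂/T₁) = 27.12 bar.

P₂ ≈ 27.1 bar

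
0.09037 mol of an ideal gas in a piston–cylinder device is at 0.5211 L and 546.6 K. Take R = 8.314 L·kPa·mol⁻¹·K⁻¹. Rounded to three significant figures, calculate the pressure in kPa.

PV = nRT ⇒ P = nRT/V = (0.09037 × 8.314 × 546.6) / 0.5211

P ≈ 788 kPa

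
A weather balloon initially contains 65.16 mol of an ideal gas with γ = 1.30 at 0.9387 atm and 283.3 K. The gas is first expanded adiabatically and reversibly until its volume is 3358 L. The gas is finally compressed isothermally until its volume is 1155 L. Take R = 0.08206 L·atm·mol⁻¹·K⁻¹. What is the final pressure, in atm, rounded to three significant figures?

P₃ ≈ 1.05 atm

From PV = nRT: V₁ = nRT₁/P₁ = 1614 L.
Adiabatic (γ = 1.30), T V^(γ−1) and P V^γ constant: T₂ = T₁·(V₁/V₂)^(γ−1) = 227.4 K; P₂ = P₁·(V₁/V₂)^γ = 0.3621 atm.
T constant ⇒ Boyle's law P V = const: T₃ = T₂; P₃ = P₂·(V₂/V₃) = 1.053 atm.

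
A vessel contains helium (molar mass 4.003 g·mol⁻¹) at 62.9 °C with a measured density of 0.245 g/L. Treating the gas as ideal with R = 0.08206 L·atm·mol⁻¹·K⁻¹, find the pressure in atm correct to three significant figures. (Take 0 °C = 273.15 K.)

P ≈ 1.69 atm

ρ = PM/(RT) ⇒ P = ρRT/M = (0.245 × 0.08206 × 336.0) / 4.003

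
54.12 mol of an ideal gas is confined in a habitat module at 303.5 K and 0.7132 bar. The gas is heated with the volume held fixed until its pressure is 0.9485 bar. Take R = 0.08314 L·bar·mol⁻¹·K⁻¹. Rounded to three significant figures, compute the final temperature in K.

T₂ ≈ 404 K

From PV = nRT: V₁ = nRT₁/P₁ = 1915 L.
V constant ⇒ P ∝ T: V₂ = V₁; T₂ = T₁·(P₂/P₁) = 403.6 K.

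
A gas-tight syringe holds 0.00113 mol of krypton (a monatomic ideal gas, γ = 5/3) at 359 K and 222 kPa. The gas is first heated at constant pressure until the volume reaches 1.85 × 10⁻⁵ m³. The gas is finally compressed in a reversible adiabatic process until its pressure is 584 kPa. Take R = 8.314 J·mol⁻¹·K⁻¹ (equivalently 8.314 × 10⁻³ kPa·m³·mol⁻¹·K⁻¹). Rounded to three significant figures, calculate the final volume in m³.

V₃ ≈ 1.04e-05 m³

From PV = nRT: V₁ = nRT₁/P₁ = 1.519e-05 m³.
Isobaric, so V/T is constant: P₂ = P₁; T₂ = T₁·(V₂/V₁) = 437.2 K.
Reversible adiabatic, γ = 5/3: T₃ = T₂·(P₃/P₂)^((γ−1)/γ) = 643.7 K; V₃ = V₂·(P₂/P₃)^(1/γ) = 1.035e-05 m³.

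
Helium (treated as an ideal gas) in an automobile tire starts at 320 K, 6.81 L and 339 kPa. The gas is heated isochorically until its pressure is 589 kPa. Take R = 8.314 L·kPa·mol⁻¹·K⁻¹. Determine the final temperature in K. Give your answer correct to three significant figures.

T₂ ≈ 556 K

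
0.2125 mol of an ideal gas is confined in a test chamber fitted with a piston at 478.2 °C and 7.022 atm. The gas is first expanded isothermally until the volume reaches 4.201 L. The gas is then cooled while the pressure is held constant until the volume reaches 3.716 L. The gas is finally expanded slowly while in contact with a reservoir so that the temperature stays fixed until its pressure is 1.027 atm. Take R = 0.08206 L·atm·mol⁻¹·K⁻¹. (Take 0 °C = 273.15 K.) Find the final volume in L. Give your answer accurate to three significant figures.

Convert: T₁ = 751.3 K.
From PV = nRT: V₁ = nRT₁/P₁ = 1.866 L.
Isothermal, so P V is constant: T₂ = T₁; P₂ = P₁·(V₁/V₂) = 3.119 atm.
P constant ⇒ V ∝ T: P₃ = P₂; T₃ = T₂·(V₃/V₂) = 664.6 K.
T constant ⇒ Boyle's law P V = const: T₄ = T₃; V₄ = V₃·(P₃/P₄) = 11.28 L.

V₄ ≈ 11.3 L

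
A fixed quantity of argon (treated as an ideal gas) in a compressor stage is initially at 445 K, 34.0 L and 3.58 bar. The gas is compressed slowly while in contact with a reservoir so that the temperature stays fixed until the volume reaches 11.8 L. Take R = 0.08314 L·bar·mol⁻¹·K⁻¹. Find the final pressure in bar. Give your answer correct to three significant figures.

P₂ ≈ 10.3 bar

T constant ⇒ Boyle's law P V = const: T₂ = T₁; P₂ = P₁·(V₁/V₂) = 10.32 bar.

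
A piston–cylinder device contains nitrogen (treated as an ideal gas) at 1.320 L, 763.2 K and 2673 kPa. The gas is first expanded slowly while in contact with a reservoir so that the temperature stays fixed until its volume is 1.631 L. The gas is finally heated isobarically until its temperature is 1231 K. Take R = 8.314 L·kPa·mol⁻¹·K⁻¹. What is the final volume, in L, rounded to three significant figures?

V₃ ≈ 2.63 L

Isothermal, so P V is constant: T₂ = T₁; P₂ = P₁·(V₁/V₂) = 2163 kPa.
Isobaric, so V/T is constant: P₃ = P₂; V₃ = V₂·(T₃/T₂) = 2.631 L.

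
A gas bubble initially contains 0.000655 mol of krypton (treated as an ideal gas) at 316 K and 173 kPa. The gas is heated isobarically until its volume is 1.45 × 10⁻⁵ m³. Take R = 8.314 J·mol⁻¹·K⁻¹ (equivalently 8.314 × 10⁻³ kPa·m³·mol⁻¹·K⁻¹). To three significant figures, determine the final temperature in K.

T₂ ≈ 461 K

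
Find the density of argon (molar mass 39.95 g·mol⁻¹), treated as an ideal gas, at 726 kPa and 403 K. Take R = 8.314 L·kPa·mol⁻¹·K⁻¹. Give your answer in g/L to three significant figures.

ρ = PM/(RT) = (726 × 39.95) / (8.314 × 403.0)

ρ ≈ 8.66 g/L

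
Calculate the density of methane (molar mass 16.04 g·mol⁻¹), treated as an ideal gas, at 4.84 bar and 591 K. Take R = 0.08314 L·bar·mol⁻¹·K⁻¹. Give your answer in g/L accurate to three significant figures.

ρ ≈ 1.58 g/L

ρ = PM/(RT) = (4.84 × 16.04) / (0.08314 × 591.0)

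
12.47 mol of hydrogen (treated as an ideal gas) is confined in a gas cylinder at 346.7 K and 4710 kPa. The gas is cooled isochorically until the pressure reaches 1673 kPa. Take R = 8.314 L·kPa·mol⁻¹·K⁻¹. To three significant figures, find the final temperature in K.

From PV = nRT: V₁ = nRT₁/P₁ = 7.631 L.
V constant ⇒ P ∝ T: V₂ = V₁; T₂ = T₁·(P₂/P₁) = 123.1 K.

T₂ ≈ 123 K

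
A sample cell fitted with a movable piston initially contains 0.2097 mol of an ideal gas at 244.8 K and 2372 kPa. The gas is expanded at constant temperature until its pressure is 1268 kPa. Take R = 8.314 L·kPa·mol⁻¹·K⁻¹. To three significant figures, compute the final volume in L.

V₂ ≈ 0.337 L

From PV = nRT: V₁ = nRT₁/P₁ = 0.1799 L.
Isothermal, so P V is constant: T₂ = T₁; V₂ = V₁·(P₁/P₂) = 0.3366 L.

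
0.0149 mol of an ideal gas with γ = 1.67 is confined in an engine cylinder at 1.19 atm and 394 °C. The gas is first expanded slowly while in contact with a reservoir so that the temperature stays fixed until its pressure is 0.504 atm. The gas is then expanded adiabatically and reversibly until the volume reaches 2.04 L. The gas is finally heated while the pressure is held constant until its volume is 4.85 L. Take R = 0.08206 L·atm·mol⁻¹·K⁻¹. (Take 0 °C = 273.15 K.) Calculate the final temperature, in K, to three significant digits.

T₄ ≈ 1.36e+03 K

Convert: T₁ = 667.1 K.
From PV = nRT: V₁ = nRT₁/P₁ = 0.6855 L.
Isothermal, so P V is constant: T₂ = T₁; V₂ = V₁·(P₁/P₂) = 1.618 L.
Adiabatic (γ = 1.67), T V^(γ−1) and P V^γ constant: T₃ = T₂·(V₂/V₃)^(γ−1) = 571.3 K; P₃ = P₂·(V₂/V₃)^γ = 0.3424 atm.
P constant ⇒ V ∝ T: P₄ = P₃; T₄ = T₃·(V₄/V₃) = 1358 K.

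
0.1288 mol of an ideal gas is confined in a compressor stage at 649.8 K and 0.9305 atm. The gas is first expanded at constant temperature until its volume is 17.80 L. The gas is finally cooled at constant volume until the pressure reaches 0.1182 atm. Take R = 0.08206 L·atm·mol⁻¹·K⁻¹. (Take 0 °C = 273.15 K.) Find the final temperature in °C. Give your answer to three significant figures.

From PV = nRT: V₁ = nRT₁/P₁ = 7.381 L.
T constant ⇒ Boyle's law P V = const: T₂ = T₁; P₂ = P₁·(V₁/V₂) = 0.3858 atm.
V constant ⇒ P ∝ T: V₃ = V₂; T₃ = T₂·(P₃/P₂) = 199.1 K.

T₃ ≈ -74.1 °C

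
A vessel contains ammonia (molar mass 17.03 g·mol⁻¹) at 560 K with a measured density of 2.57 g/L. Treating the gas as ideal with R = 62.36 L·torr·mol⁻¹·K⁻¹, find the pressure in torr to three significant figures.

P ≈ 5.27e+03 torr

ρ = PM/(RT) ⇒ P = ρRT/M = (2.57 × 62.36 × 560.0) / 17.03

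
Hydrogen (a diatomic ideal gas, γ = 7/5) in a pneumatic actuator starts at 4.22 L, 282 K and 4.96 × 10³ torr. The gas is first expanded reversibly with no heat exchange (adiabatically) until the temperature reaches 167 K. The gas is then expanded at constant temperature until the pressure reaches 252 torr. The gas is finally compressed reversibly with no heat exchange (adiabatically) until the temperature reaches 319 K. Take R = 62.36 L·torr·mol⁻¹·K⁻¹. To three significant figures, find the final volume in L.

Adiabatic (γ = 7/5), T V^(γ−1) and P V^γ constant: P₂ = P₁·(T₂/T₁)^(γ/(γ−1)) = 792.7 torr; V₂ = V₁·(T₁/T₂)^(1/(γ−1)) = 15.64 L.
Isothermal, so P V is constant: T₃ = T₂; V₃ = V₂·(P₂/P₃) = 49.19 L.
Reversible adiabatic, γ = 7/5: P₄ = P₃·(T₄/T₃)^(γ/(γ−1)) = 2428 torr; V₄ = V₃·(T₃/T₄)^(1/(γ−1)) = 9.754 L.

V₄ ≈ 9.75 L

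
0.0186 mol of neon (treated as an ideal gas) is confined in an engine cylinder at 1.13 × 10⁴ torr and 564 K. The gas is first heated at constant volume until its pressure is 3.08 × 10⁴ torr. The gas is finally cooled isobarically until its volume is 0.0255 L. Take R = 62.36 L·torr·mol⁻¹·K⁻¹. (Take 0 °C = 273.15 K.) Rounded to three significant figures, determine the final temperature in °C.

From PV = nRT: V₁ = nRT₁/P₁ = 0.05789 L.
V constant ⇒ P ∝ T: V₂ = V₁; T₂ = T₁·(P₂/P₁) = 1537 K.
Isobaric, so V/T is constant: P₃ = P₂; T₃ = T₂·(V₃/V₂) = 677.1 K.

T₃ ≈ 404 °C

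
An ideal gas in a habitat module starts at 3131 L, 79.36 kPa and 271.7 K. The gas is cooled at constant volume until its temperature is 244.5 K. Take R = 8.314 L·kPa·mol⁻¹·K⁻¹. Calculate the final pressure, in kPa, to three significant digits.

P₂ ≈ 71.4 kPa

V constant ⇒ P ∝ T: V₂ = V₁; P₂ = P₁·(T₂/T₁) = 71.42 kPa.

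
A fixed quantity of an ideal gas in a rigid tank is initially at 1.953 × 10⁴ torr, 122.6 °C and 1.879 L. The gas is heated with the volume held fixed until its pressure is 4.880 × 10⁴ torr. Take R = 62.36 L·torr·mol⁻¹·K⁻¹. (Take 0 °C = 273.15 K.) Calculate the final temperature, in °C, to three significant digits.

Convert: T₁ = 395.8 K.
Isochoric, so P/T is constant: V₂ = V₁; T₂ = T₁·(P₂/P₁) = 988.9 K.

T₂ ≈ 716 °C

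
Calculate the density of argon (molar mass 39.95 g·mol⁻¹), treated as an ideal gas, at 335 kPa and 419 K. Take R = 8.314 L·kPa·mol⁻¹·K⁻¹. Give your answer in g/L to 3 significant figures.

ρ = PM/(RT) = (335 × 39.95) / (8.314 × 419.0)

ρ ≈ 3.84 g/L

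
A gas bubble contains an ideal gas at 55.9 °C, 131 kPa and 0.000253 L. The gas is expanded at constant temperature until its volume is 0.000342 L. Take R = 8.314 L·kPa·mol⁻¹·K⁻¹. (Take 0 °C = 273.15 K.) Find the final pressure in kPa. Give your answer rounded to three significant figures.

P₂ ≈ 96.9 kPa

Convert: T₁ = 329.0 K.
Isothermal, so P V is constant: T₂ = T₁; P₂ = P₁·(V₁/V₂) = 96.91 kPa.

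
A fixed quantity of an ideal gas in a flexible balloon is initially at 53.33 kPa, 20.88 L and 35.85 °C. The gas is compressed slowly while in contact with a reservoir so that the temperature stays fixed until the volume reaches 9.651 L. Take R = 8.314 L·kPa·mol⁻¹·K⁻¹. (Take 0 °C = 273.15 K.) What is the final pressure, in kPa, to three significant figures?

Convert: T₁ = 309.0 K.
T constant ⇒ Boyle's law P V = const: T₂ = T₁; P₂ = P₁·(V₁/V₂) = 115.4 kPa.

P₂ ≈ 115 kPa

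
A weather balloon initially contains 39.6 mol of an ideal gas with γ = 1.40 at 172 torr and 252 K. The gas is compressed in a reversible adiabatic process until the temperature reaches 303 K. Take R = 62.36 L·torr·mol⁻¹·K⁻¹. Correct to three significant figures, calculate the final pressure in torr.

From PV = nRT: V₁ = nRT₁/P₁ = 3618 L.
Adiabatic (γ = 1.40), T V^(γ−1) and P V^γ constant: P₂ = P₁·(T₂/T₁)^(γ/(γ−1)) = 327.9 torr; V₂ = V₁·(T₁/T₂)^(1/(γ−1)) = 2282 L.

P₂ ≈ 328 torr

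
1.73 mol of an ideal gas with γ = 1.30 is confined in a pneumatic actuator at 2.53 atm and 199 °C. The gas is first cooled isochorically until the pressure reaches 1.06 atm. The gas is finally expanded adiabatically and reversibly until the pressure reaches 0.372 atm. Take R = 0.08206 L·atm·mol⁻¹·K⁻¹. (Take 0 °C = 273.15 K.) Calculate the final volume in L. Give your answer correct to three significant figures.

V₃ ≈ 59.3 L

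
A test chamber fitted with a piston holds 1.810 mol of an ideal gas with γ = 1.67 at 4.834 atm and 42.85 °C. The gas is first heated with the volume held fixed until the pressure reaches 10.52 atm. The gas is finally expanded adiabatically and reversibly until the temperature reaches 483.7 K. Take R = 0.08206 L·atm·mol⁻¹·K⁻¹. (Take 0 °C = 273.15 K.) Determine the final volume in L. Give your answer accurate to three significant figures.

V₃ ≈ 16.4 L

Convert: T₁ = 316.0 K.
From PV = nRT: V₁ = nRT₁/P₁ = 9.709 L.
V constant ⇒ P ∝ T: V₂ = V₁; T₂ = T₁·(P₂/P₁) = 687.7 K.
Adiabatic (γ = 1.67), T V^(γ−1) and P V^γ constant: P₃ = P₂·(T₃/T₂)^(γ/(γ−1)) = 4.376 atm; V₃ = V₂·(T₂/T₃)^(1/(γ−1)) = 16.42 L.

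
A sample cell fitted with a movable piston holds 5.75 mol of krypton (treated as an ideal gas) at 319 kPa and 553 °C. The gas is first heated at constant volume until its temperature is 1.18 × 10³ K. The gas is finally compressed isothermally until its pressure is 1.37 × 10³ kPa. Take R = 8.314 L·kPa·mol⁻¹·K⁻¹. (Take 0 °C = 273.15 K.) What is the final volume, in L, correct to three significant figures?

V₃ ≈ 41.2 L

Convert: T₁ = 826.1 K.
From PV = nRT: V₁ = nRT₁/P₁ = 123.8 L.
Isochoric, so P/T is constant: V₂ = V₁; P₂ = P₁·(T₂/T₁) = 455.6 kPa.
Isothermal, so P V is constant: T₃ = T₂; V₃ = V₂·(P₂/P₃) = 41.18 L.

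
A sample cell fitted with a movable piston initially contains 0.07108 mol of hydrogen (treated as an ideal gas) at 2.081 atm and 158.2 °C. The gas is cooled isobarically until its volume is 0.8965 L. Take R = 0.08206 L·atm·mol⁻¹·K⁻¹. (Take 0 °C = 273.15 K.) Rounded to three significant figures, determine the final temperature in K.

Convert: T₁ = 431.3 K.
From PV = nRT: V₁ = nRT₁/P₁ = 1.209 L.
Isobaric, so V/T is constant: P₂ = P₁; T₂ = T₁·(V₂/V₁) = 319.8 K.

T₂ ≈ 320 K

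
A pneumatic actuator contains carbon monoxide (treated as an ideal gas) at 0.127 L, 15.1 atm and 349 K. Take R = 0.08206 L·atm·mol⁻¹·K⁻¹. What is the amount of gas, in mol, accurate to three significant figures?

n ≈ 0.0670 mol

PV = nRT ⇒ n = PV/(RT) = (15.1 × 0.127) / (0.08206 × 349)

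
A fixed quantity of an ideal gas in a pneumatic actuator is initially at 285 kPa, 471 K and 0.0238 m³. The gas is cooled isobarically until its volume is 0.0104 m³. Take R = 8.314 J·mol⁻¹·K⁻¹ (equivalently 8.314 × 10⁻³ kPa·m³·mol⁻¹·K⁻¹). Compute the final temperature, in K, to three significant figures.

T₂ ≈ 206 K

Isobaric, so V/T is constant: P₂ = P₁; T₂ = T₁·(V₂/V₁) = 205.8 K.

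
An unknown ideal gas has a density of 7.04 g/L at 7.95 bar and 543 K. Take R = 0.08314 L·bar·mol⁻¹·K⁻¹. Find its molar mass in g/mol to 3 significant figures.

M ≈ 40.0 g/mol

ρ = PM/(RT) ⇒ M = ρRT/P = (7.04 × 0.08314 × 543.0) / 7.95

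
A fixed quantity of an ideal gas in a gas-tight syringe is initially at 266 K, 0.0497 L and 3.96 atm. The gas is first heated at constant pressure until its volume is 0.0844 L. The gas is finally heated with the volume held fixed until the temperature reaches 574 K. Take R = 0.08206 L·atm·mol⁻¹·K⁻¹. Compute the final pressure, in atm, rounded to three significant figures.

Isobaric, so V/T is constant: P₂ = P₁; T₂ = T₁·(V₂/V₁) = 451.7 K.
Isochoric, so P/T is constant: V₃ = V₂; P₃ = P₂·(T₃/T₂) = 5.032 atm.

P₃ ≈ 5.03 atm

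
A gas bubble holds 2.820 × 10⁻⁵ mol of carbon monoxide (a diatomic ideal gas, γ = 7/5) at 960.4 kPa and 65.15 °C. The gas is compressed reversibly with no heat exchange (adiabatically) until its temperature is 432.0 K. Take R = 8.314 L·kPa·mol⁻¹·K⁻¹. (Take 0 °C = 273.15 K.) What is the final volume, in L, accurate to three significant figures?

Convert: T₁ = 338.3 K.
From PV = nRT: V₁ = nRT₁/P₁ = 8.259e-05 L.
Reversible adiabatic, γ = 7/5: P₂ = P₁·(T₂/T₁)^(γ/(γ−1)) = 2260 kPa; V₂ = V₁·(T₁/T₂)^(1/(γ−1)) = 4.482e-05 L.

V₂ ≈ 4.48e-05 L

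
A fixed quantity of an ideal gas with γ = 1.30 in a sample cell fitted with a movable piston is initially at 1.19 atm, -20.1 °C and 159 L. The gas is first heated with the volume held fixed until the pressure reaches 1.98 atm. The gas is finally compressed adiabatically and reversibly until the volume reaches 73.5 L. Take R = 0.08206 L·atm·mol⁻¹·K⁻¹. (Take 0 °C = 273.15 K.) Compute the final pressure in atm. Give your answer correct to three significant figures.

P₃ ≈ 5.40 atm

Convert: T₁ = 253.0 K.
V constant ⇒ P ∝ T: V₂ = V₁; T₂ = T₁·(P₂/P₁) = 421.0 K.
Adiabatic (γ = 1.30), T V^(γ−1) and P V^γ constant: T₃ = T₂·(V₂/V₃)^(γ−1) = 530.7 K; P₃ = P₂·(V₂/V₃)^γ = 5.399 atm.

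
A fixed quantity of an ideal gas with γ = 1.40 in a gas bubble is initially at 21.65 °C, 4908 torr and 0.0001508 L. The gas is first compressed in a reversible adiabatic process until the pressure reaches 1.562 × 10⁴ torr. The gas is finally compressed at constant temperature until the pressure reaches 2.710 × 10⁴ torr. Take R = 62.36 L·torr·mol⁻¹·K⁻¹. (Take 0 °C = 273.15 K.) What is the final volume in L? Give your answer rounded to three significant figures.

Convert: T₁ = 294.8 K.
Reversible adiabatic, γ = 1.40: T₂ = T₁·(P₂/P₁)^((γ−1)/γ) = 410.4 K; V₂ = V₁·(P₁/P₂)^(1/γ) = 6.596e-05 L.
Isothermal, so P V is constant: T₃ = T₂; V₃ = V₂·(P₂/P₃) = 3.802e-05 L.

V₃ ≈ 3.80e-05 L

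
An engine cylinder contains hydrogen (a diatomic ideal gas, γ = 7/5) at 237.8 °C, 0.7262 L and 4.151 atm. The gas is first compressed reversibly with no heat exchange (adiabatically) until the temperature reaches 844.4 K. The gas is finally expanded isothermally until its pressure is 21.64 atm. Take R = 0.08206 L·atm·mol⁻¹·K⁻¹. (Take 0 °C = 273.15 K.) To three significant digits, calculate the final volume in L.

Convert: T₁ = 510.9 K.
Reversible adiabatic, γ = 7/5: P₂ = P₁·(T₂/T₁)^(γ/(γ−1)) = 24.09 atm; V₂ = V₁·(T₁/T₂)^(1/(γ−1)) = 0.2068 L.
Isothermal, so P V is constant: T₃ = T₂; V₃ = V₂·(P₂/P₃) = 0.2302 L.

V₃ ≈ 0.230 L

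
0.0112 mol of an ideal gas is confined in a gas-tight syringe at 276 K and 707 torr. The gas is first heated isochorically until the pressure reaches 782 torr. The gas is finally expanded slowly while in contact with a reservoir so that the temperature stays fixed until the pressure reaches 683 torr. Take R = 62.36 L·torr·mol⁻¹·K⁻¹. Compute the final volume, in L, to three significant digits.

From PV = nRT: V₁ = nRT₁/P₁ = 0.2727 L.
Isochoric, so P/T is constant: V₂ = V₁; T₂ = T₁·(P₂/P₁) = 305.3 K.
T constant ⇒ Boyle's law P V = const: T₃ = T₂; V₃ = V₂·(P₂/P₃) = 0.3122 L.

V₃ ≈ 0.312 L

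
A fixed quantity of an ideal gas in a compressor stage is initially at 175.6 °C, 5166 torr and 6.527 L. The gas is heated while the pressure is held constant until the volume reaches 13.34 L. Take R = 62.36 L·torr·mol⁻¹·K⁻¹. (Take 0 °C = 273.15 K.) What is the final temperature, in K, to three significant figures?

T₂ ≈ 917 K

Convert: T₁ = 448.8 K.
P constant ⇒ V ∝ T: P₂ = P₁; T₂ = T₁·(V₂/V₁) = 917.2 K.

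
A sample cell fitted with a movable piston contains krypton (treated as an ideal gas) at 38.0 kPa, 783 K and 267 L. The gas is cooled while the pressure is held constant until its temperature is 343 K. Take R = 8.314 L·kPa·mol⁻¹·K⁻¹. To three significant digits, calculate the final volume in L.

V₂ ≈ 117 L

Isobaric, so V/T is constant: P₂ = P₁; V₂ = V₁·(T₂/T₁) = 117.0 L.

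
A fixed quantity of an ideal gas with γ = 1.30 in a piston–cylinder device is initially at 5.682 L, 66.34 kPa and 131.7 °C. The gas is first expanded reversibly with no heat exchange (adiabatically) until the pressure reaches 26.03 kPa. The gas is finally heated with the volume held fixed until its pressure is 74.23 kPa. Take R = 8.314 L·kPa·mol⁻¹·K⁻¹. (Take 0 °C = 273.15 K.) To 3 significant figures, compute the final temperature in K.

Convert: T₁ = 404.8 K.
Reversible adiabatic, γ = 1.30: T₂ = T₁·(P₂/P₁)^((γ−1)/γ) = 326.2 K; V₂ = V₁·(P₁/P₂)^(1/γ) = 11.67 L.
Isochoric, so P/T is constant: V₃ = V₂; T₃ = T₂·(P₃/P₂) = 930.3 K.

T₃ ≈ 930 K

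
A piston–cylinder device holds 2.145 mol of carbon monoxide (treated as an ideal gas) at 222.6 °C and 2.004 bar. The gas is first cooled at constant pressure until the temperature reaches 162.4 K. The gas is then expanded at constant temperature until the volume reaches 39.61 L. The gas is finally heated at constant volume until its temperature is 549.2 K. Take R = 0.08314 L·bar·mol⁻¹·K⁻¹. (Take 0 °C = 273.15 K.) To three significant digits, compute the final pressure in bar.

Convert: T₁ = 495.8 K.
From PV = nRT: V₁ = nRT₁/P₁ = 44.12 L.
P constant ⇒ V ∝ T: P₂ = P₁; V₂ = V₁·(T₂/T₁) = 14.45 L.
Isothermal, so P V is constant: T₃ = T₂; P₃ = P₂·(V₂/V₃) = 0.7312 bar.
V constant ⇒ P ∝ T: V₄ = V₃; P₄ = P₃·(T₄/T₃) = 2.473 bar.

P₄ ≈ 2.47 bar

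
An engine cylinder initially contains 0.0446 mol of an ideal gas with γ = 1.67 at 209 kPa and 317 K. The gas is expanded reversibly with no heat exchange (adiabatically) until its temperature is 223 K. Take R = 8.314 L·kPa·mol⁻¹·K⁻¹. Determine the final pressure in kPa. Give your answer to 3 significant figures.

From PV = nRT: V₁ = nRT₁/P₁ = 0.5624 L.
Reversible adiabatic, γ = 1.67: P₂ = P₁·(T₂/T₁)^(γ/(γ−1)) = 86.98 kPa; V₂ = V₁·(T₁/T₂)^(1/(γ−1)) = 0.9507 L.

P₂ ≈ 87.0 kPa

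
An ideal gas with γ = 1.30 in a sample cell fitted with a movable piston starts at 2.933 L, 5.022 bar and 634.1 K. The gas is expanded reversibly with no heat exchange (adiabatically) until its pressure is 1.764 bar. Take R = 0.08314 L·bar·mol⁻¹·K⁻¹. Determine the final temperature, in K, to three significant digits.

T₂ ≈ 498 K

Adiabatic (γ = 1.30), T V^(γ−1) and P V^γ constant: T₂ = T₁·(P₂/P₁)^((γ−1)/γ) = 498.1 K; V₂ = V₁·(P₁/P₂)^(1/γ) = 6.559 L.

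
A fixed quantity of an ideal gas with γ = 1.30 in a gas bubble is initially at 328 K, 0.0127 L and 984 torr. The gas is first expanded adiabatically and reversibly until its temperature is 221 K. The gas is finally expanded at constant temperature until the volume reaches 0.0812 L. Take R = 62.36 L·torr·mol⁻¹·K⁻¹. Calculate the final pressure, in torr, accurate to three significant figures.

Adiabatic (γ = 1.30), T V^(γ−1) and P V^γ constant: P₂ = P₁·(T₂/T₁)^(γ/(γ−1)) = 177.8 torr; V₂ = V₁·(T₁/T₂)^(1/(γ−1)) = 0.04736 L.
T constant ⇒ Boyle's law P V = const: T₃ = T₂; P₃ = P₂·(V₂/V₃) = 103.7 torr.

P₃ ≈ 104 torr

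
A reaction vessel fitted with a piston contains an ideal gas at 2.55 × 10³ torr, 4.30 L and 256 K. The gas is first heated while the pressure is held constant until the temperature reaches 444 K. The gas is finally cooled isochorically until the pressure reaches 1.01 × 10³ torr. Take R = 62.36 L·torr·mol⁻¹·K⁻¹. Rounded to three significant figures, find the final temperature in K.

Isobaric, so V/T is constant: P₂ = P₁; V₂ = V₁·(T₂/T₁) = 7.458 L.
V constant ⇒ P ∝ T: V₃ = V₂; T₃ = T₂·(P₃/P₂) = 175.9 K.

T₃ ≈ 176 K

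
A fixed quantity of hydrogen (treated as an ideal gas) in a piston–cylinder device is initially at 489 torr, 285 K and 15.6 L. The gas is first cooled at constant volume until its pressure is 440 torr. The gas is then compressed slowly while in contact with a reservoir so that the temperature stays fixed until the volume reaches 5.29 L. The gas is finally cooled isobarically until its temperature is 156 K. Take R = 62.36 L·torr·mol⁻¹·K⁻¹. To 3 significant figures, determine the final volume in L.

V₄ ≈ 3.22 L

V constant ⇒ P ∝ T: V₂ = V₁; T₂ = T₁·(P₂/P₁) = 256.4 K.
T constant ⇒ Boyle's law P V = const: T₃ = T₂; P₃ = P₂·(V₂/V₃) = 1298 torr.
Isobaric, so V/T is constant: P₄ = P₃; V₄ = V₃·(T₄/T₃) = 3.218 L.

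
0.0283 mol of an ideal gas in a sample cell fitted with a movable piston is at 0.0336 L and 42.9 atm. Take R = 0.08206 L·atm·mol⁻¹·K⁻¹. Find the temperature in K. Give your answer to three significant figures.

PV = nRT ⇒ T = PV/(nR) = (42.9 × 0.0336) / (0.0283 × 0.08206)

T ≈ 621 K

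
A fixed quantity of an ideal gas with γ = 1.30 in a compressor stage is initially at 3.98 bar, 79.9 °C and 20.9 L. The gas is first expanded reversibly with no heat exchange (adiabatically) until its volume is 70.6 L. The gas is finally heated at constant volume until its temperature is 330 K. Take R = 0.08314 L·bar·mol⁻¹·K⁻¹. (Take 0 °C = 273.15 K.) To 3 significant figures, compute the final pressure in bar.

P₃ ≈ 1.10 bar

Convert: T₁ = 353.0 K.
Adiabatic (γ = 1.30), T V^(γ−1) and P V^γ constant: T₂ = T₁·(V₁/V₂)^(γ−1) = 245.0 K; P₂ = P₁·(V₁/V₂)^γ = 0.8178 bar.
V constant ⇒ P ∝ T: V₃ = V₂; P₃ = P₂·(T₃/T₂) = 1.101 bar.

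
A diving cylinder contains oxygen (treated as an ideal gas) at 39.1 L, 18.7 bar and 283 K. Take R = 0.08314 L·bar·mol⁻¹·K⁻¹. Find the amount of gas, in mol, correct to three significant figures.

n ≈ 31.1 mol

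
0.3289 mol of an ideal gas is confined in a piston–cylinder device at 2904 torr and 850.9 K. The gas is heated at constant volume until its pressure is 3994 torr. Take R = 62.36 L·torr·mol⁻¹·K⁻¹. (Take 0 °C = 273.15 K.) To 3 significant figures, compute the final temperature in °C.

T₂ ≈ 897 °C

From PV = nRT: V₁ = nRT₁/P₁ = 6.010 L.
V constant ⇒ P ∝ T: V₂ = V₁; T₂ = T₁·(P₂/P₁) = 1170 K.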